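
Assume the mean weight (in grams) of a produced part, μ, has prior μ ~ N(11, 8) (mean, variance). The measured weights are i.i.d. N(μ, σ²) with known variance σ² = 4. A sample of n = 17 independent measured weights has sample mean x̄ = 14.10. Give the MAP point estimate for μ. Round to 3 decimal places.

n = 17, x̄ = 14.10.
For a Normal prior and Normal likelihood with known variance, the posterior is Normal; its mode equals its mean, the precision-weighted average.
Prior precision 1/σ₀² = 1/8 = 0.125; data precision n/σ² = 17/4 = 4.25.
μ̂ = (0.125·11 + 4.25·14.1) / (0.125 + 4.25) = 61.3/4.375 = 2452/175 ≈ 14.011.

μ̂_MAP = 14.011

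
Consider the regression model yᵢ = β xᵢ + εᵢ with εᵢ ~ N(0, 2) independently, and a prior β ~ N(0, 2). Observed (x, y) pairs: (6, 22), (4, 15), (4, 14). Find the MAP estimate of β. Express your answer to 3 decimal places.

log p(β | y) = −Σ(yᵢ − βxᵢ)²/(2·2) − β²/(2·2) + const.
Setting the derivative to zero: Σxᵢ(yᵢ − βxᵢ)/2 − β/2 = 0, so β = Σxᵢyᵢ / (Σxᵢ² + σ²/τ²).
Σxᵢyᵢ = 6·22 + 4·15 + 4·14 = 248; Σxᵢ² = 68; σ²/τ² = 1.
β̂_MAP = 248 / (68 + 1) = 248/69 ≈ 3.594.

β̂_MAP = 3.594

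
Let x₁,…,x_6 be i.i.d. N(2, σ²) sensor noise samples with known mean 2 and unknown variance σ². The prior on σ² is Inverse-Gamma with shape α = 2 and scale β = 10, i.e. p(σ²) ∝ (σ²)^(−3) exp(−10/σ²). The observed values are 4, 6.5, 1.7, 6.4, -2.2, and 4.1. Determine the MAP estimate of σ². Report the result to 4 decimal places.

Sum of squared deviations about the known mean: SS = (4−2)² + (6.5−2)² + (1.7−2)² + (6.4−2)² + (-2.2−2)² + (4.1−2)² = 65.75.
The Normal likelihood contributes (σ²)^(−n/2) exp(−SS/(2σ²)), so the posterior is Inverse-Gamma(α + n/2, β + SS/2) = Inverse-Gamma(5, 42.875).
The mode of Inverse-Gamma(a, b) is b/(a+1) = 42.875/6 ≈ 7.1458.

σ̂²_MAP = 7.1458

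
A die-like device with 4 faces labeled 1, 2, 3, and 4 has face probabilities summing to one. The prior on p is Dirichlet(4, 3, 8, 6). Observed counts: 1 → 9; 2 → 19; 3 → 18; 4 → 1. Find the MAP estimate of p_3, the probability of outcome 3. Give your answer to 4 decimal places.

MAP estimate: 0.3906

The posterior is Dirichlet(αᵢ + nᵢ) = Dirichlet(13, 22, 26, 7).
For a Dirichlet(a₁,…,a_K) with all aᵢ > 1, the mode has j-th component (aⱼ − 1)/(Σaᵢ − K).
Here Σaᵢ = 68 and K = 4, so p_3 = (26 − 1)/(68 − 4) = 25/64 ≈ 0.3906.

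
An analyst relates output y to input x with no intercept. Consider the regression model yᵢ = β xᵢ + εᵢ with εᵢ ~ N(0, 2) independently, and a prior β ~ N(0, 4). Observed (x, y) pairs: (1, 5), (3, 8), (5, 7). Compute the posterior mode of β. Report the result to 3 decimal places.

log p(β | y) = −Σ(yᵢ − βxᵢ)²/(2·2) − β²/(2·4) + const.
Setting the derivative to zero: Σxᵢ(yᵢ − βxᵢ)/2 − β/4 = 0, so β = Σxᵢyᵢ / (Σxᵢ² + σ²/τ²).
Σxᵢyᵢ = 1·5 + 3·8 + 5·7 = 64; Σxᵢ² = 35; σ²/τ² = 0.5.
β̂_MAP = 64 / (35 + 0.5) = 64/35.5 ≈ 1.803.

β̂_MAP = 1.803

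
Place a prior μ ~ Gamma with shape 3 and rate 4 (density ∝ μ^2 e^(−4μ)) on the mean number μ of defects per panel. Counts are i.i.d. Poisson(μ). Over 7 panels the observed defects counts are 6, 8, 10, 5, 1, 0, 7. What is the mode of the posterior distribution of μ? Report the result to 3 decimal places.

μ̂_MAP = 3.545

Σxᵢ = 6+8+10+5+1+0+7 = 37, with n = 7.
Posterior ∝ μ^2e^(−4μ) · μ^37e^(−7μ) = μ^39e^(−11μ), i.e. Gamma(shape=40, rate=11).
The mode of a Gamma(a, b) with a ≥ 1 (shape–rate) is (a−1)/b = 39/11 ≈ 3.545.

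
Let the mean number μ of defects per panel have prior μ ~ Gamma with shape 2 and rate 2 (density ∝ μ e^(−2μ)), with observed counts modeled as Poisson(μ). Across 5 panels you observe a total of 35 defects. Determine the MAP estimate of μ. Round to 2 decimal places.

μ̂_MAP = 5.14

Σxᵢ = 35, n = 5.
Posterior ∝ μe^(−2μ) · μ^35e^(−5μ) = μ^36e^(−7μ), i.e. Gamma(shape=37, rate=7).
The mode of a Gamma(a, b) with a ≥ 1 (shape–rate) is (a−1)/b = 36/7 ≈ 5.14.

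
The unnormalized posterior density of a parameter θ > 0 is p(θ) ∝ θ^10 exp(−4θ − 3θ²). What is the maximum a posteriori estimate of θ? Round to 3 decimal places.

ℓ'(θ) = 10/θ − 4 − 6θ. Setting this to zero and multiplying by θ: 6θ² + 4θ − 10 = 0.
θ = (−4 + √(4² + 4·6·10)) / (2·6) = (−4 + √256) / 12 = (−4 + 16)/12 = 1.
ℓ''(θ) = −10/θ² − 6 < 0, confirming a maximum.

θ̂_MAP = 1.000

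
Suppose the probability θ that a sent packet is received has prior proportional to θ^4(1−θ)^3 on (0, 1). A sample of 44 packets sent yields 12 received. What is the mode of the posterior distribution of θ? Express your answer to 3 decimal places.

The prior density ∝ θ^4(1−θ)^3 is the kernel of Beta(5, 4).
Data: 12 successes in 44 trials. The binomial likelihood contributes θ^12(1−θ)^32, so the posterior is Beta(5+12, 4+32) = Beta(17, 36).
For Beta(a, b) with a, b > 1 the mode is (a−1)/(a+b−2) = 16/51 ≈ 0.314.

θ̂_MAP = 0.314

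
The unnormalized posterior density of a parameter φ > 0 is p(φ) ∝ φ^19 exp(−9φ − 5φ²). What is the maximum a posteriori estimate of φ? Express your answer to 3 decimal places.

φ̂_MAP = 1.000

ℓ'(φ) = 19/φ − 9 − 10φ. Setting this to zero and multiplying by φ: 10φ² + 9φ − 19 = 0.
φ = (−9 + √(9² + 4·10·19)) / (2·10) = (−9 + √841) / 20 = (−9 + 29)/20 = 1.
ℓ''(φ) = −19/φ² − 10 < 0, confirming a maximum.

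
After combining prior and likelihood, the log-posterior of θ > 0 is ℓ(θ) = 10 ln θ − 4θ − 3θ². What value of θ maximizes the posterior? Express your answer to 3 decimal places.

θ̂_MAP = 1.000

ℓ'(θ) = 10/θ − 4 − 6θ. Setting this to zero and multiplying by θ: 6θ² + 4θ − 10 = 0.
θ = (−4 + √(4² + 4·6·10)) / (2·6) = (−4 + √256) / 12 = (−4 + 16)/12 = 1.
ℓ''(θ) = −10/θ² − 6 < 0, confirming a maximum.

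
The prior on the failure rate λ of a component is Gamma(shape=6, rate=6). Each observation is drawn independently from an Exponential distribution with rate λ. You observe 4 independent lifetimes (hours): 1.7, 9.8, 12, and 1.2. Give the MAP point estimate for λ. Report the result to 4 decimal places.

The Exponential(rate=λ) likelihood is ∝ λ^n e^(−λΣtᵢ). Here n = 4 and Σtᵢ = 1.7 + 9.8 + 12 + 1.2 = 24.7.
Posterior ∝ λ^5e^(−6λ) · λ^4e^(−24.7λ) = λ^9e^(−30.7λ), i.e. Gamma(10, 30.7).
Mode = (a−1)/b = 9/30.7 ≈ 0.2932.

λ̂_MAP = 0.2932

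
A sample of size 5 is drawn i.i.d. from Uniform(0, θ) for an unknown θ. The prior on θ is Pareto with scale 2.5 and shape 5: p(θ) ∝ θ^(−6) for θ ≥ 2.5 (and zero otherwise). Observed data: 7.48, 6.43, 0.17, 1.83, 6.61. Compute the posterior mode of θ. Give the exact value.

θ̂_MAP = 7.48

The Uniform(0, θ) likelihood is θ^(−n) for θ ≥ max(xᵢ), zero otherwise. Here max(xᵢ) = 7.48.
Posterior ∝ θ^(−6) · θ^(−5) = θ^(−11) on θ ≥ max(2.5, 7.48) = 7.48.
This density is strictly decreasing in θ, so the posterior mode lies at the lower boundary of the support.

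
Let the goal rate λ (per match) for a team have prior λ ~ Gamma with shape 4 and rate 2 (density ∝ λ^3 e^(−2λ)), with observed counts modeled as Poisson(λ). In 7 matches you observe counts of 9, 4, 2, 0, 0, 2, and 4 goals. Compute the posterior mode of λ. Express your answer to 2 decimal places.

λ̂_MAP = 2.67

Σxᵢ = 9+4+2+0+0+2+4 = 21, with n = 7.
Posterior ∝ λ^3e^(−2λ) · λ^21e^(−7λ) = λ^24e^(−9λ), i.e. Gamma(shape=25, rate=9).
The mode of a Gamma(a, b) with a ≥ 1 (shape–rate) is (a−1)/b = 24/9 ≈ 2.67.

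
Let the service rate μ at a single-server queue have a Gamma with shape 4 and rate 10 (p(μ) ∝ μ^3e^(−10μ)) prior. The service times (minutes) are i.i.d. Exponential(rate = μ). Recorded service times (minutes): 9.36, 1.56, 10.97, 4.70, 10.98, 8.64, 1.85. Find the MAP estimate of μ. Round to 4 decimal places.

The Exponential(rate=μ) likelihood is ∝ μ^n e^(−μΣtᵢ). Here n = 7 and Σtᵢ = 9.36 + 1.56 + 10.97 + 4.70 + 10.98 + 8.64 + 1.85 = 48.06.
Posterior ∝ μ^3e^(−10μ) · μ^7e^(−48.06μ) = μ^10e^(−58.06μ), i.e. Gamma(11, 58.06).
Mode = (a−1)/b = 10/58.06 ≈ 0.1722.

μ̂_MAP = 0.1722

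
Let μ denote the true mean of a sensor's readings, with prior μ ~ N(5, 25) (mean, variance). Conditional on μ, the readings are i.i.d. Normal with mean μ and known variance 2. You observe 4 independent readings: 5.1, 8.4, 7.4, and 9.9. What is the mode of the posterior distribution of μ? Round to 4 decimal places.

n = 4; x̄ = (5.1 + 8.4 + 7.4 + 9.9)/4 = 30.8/4 = 7.7.
For a Normal prior and Normal likelihood with known variance, the posterior is Normal; its mode equals its mean, the precision-weighted average.
Prior precision 1/σ₀² = 1/25 = 0.04; data precision n/σ² = 4/2 = 2.
μ̂ = (0.04·5 + 2·7.7) / (0.04 + 2) = 15.6/2.04 = 130/17 ≈ 7.6471.

μ̂_MAP = 7.6471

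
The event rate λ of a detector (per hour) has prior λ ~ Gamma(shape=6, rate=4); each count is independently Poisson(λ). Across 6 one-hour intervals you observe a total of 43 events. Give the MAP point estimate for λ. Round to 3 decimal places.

Σxᵢ = 43, n = 6.
Posterior ∝ λ^5e^(−4λ) · λ^43e^(−6λ) = λ^48e^(−10λ), i.e. Gamma(shape=49, rate=10).
The mode of a Gamma(a, b) with a ≥ 1 (shape–rate) is (a−1)/b = 48/10 ≈ 4.800.

λ̂_MAP = 4.800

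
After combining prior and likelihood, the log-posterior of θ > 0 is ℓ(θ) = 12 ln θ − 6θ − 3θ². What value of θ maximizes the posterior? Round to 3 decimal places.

θ̂_MAP = 1.000

ℓ'(θ) = 12/θ − 6 − 6θ. Setting this to zero and multiplying by θ: 6θ² + 6θ − 12 = 0.
θ = (−6 + √(6² + 4·6·12)) / (2·6) = (−6 + √324) / 12 = (−6 + 18)/12 = 1.
ℓ''(θ) = −12/θ² − 6 < 0, confirming a maximum.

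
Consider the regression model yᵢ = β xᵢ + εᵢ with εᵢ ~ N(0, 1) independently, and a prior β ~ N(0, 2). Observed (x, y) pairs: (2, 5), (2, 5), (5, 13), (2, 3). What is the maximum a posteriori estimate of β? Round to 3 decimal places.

β̂_MAP = 2.427

log p(β | y) = −Σ(yᵢ − βxᵢ)²/(2·1) − β²/(2·2) + const.
Setting the derivative to zero: Σxᵢ(yᵢ − βxᵢ)/1 − β/2 = 0, so β = Σxᵢyᵢ / (Σxᵢ² + σ²/τ²).
Σxᵢyᵢ = 2·5 + 2·5 + 5·13 + 2·3 = 91; Σxᵢ² = 37; σ²/τ² = 0.5.
β̂_MAP = 91 / (37 + 0.5) = 91/37.5 ≈ 2.427.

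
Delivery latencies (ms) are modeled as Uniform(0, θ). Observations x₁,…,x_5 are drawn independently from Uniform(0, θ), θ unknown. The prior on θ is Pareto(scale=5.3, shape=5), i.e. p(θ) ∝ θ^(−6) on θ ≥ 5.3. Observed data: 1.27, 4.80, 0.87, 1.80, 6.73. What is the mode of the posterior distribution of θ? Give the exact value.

The Uniform(0, θ) likelihood is θ^(−n) for θ ≥ max(xᵢ), zero otherwise. Here max(xᵢ) = 6.73.
Posterior ∝ θ^(−6) · θ^(−5) = θ^(−11) on θ ≥ max(5.3, 6.73) = 6.73.
This density is strictly decreasing in θ, so the posterior mode lies at the lower boundary of the support.

θ̂_MAP = 6.73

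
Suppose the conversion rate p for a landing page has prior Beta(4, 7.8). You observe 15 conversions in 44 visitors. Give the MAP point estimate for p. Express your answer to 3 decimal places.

p̂_MAP = 0.335

Prior: Beta(4, 7.8).
Data: 15 successes in 44 trials. The binomial likelihood contributes p^15(1−p)^29, so the posterior is Beta(4+15, 7.8+29) = Beta(19, 36.8).
For Beta(a, b) with a, b > 1 the mode is (a−1)/(a+b−2) = 18/53.8 ≈ 0.335.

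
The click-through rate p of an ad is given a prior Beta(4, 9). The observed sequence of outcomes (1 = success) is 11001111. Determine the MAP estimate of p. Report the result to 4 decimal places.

p̂_MAP = 0.4737

Prior: Beta(4, 9).
Data: 6 successes in 8 trials (from the sequence). The binomial likelihood contributes p^6(1−p)^2, so the posterior is Beta(4+6, 9+2) = Beta(10, 11).
For Beta(a, b) with a, b > 1 the mode is (a−1)/(a+b−2) = 9/19 ≈ 0.4737.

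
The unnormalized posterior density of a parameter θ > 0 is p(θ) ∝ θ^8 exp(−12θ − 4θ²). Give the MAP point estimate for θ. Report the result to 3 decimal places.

θ̂_MAP = 0.500

ℓ'(θ) = 8/θ − 12 − 8θ. Setting this to zero and multiplying by θ: 8θ² + 12θ − 8 = 0.
θ = (−12 + √(12² + 4·8·8)) / (2·8) = (−12 + √400) / 16 = (−12 + 20)/16 = 1/2.
ℓ''(θ) = −8/θ² − 8 < 0, confirming a maximum.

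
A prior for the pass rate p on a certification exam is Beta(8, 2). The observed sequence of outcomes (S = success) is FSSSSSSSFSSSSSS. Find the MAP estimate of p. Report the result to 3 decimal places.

Prior: Beta(8, 2).
Data: 13 successes in 15 trials (from the sequence). The binomial likelihood contributes p^13(1−p)^2, so the posterior is Beta(8+13, 2+2) = Beta(21, 4).
For Beta(a, b) with a, b > 1 the mode is (a−1)/(a+b−2) = 20/23 ≈ 0.870.

p̂_MAP = 0.870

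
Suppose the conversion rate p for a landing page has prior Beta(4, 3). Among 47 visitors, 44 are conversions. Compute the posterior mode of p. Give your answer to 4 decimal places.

Prior: Beta(4, 3).
Data: 44 successes in 47 trials. The binomial likelihood contributes p^44(1−p)^3, so the posterior is Beta(4+44, 3+3) = Beta(48, 6).
For Beta(a, b) with a, b > 1 the mode is (a−1)/(a+b−2) = 47/52 ≈ 0.9038.

p̂_MAP = 0.9038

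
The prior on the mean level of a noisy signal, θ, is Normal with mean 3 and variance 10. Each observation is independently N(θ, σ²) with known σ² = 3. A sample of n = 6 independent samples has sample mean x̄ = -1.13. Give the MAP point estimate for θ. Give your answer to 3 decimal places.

θ̂_MAP = -0.933

n = 6, x̄ = -1.13.
For a Normal prior and Normal likelihood with known variance, the posterior is Normal; its mode equals its mean, the precision-weighted average.
Prior precision 1/σ₀² = 1/10 = 0.1; data precision n/σ² = 6/3 = 2.
θ̂ = (0.1·3 + 2·(-1.13)) / (0.1 + 2) = (-1.96)/2.1 = -14/15 ≈ -0.933.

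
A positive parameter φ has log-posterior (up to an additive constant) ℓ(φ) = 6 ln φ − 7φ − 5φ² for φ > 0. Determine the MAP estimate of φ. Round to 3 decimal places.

ℓ'(φ) = 6/φ − 7 − 10φ. Setting this to zero and multiplying by φ: 10φ² + 7φ − 6 = 0.
φ = (−7 + √(7² + 4·10·6)) / (2·10) = (−7 + √289) / 20 = (−7 + 17)/20 = 1/2.
ℓ''(φ) = −6/φ² − 10 < 0, confirming a maximum.

φ̂_MAP = 0.500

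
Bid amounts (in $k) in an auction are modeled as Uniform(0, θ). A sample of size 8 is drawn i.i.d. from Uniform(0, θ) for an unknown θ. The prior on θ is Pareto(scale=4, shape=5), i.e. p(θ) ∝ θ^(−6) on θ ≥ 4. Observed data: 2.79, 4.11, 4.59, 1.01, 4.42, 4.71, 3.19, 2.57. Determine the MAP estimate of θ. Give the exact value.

The Uniform(0, θ) likelihood is θ^(−n) for θ ≥ max(xᵢ), zero otherwise. Here max(xᵢ) = 4.71.
Posterior ∝ θ^(−6) · θ^(−8) = θ^(−14) on θ ≥ max(4, 4.71) = 4.71.
This density is strictly decreasing in θ, so the posterior mode lies at the lower boundary of the support.

θ̂_MAP = 4.71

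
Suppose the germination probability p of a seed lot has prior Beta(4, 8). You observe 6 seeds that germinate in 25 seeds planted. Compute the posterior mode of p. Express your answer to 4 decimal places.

Prior: Beta(4, 8).
Data: 6 successes in 25 trials. The binomial likelihood contributes p^6(1−p)^19, so the posterior is Beta(4+6, 8+19) = Beta(10, 27).
For Beta(a, b) with a, b > 1 the mode is (a−1)/(a+b−2) = 9/35 ≈ 0.2571.

p̂_MAP = 0.2571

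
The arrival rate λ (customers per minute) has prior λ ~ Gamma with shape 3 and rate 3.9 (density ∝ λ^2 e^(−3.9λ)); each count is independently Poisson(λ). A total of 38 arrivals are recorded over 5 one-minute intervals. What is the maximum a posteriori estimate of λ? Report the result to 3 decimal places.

λ̂_MAP = 4.494

Σxᵢ = 38, n = 5.
Posterior ∝ λ^2e^(−3.9λ) · λ^38e^(−5λ) = λ^40e^(−8.9λ), i.e. Gamma(shape=41, rate=8.9).
The mode of a Gamma(a, b) with a ≥ 1 (shape–rate) is (a−1)/b = 40/8.9 ≈ 4.494.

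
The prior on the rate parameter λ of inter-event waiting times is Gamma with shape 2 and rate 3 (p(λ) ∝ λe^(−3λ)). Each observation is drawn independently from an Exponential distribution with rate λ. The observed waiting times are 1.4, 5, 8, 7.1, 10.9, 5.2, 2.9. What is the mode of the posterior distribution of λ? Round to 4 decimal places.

The Exponential(rate=λ) likelihood is ∝ λ^n e^(−λΣtᵢ). Here n = 7 and Σtᵢ = 1.4 + 5 + 8 + 7.1 + 10.9 + 5.2 + 2.9 = 40.5.
Posterior ∝ λe^(−3λ) · λ^7e^(−40.5λ) = λ^8e^(−43.5λ), i.e. Gamma(9, 43.5).
Mode = (a−1)/b = 8/43.5 ≈ 0.1839.

λ̂_MAP = 0.1839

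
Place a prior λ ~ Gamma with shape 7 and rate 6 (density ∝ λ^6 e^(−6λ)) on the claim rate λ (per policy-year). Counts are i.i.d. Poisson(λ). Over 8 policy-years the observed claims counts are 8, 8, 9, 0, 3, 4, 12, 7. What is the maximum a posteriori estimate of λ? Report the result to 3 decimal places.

λ̂_MAP = 4.071

Σxᵢ = 8+8+9+0+3+4+12+7 = 51, with n = 8.
Posterior ∝ λ^6e^(−6λ) · λ^51e^(−8λ) = λ^57e^(−14λ), i.e. Gamma(shape=58, rate=14).
The mode of a Gamma(a, b) with a ≥ 1 (shape–rate) is (a−1)/b = 57/14 ≈ 4.071.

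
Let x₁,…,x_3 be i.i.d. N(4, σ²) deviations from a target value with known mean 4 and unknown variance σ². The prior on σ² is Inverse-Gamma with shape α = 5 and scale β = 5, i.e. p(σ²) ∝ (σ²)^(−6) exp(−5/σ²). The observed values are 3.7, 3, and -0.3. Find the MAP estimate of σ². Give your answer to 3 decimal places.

Sum of squared deviations about the known mean: SS = (3.7−4)² + (3−4)² + (-0.3−4)² = 19.58.
The Normal likelihood contributes (σ²)^(−n/2) exp(−SS/(2σ²)), so the posterior is Inverse-Gamma(α + n/2, β + SS/2) = Inverse-Gamma(6.5, 14.79).
The mode of Inverse-Gamma(a, b) is b/(a+1) = 14.79/7.5 ≈ 1.972.

σ̂²_MAP = 1.972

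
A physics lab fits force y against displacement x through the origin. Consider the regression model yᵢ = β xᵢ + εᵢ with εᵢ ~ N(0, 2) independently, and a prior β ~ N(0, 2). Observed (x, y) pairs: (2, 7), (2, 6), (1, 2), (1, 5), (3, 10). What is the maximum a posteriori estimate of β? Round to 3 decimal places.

log p(β | y) = −Σ(yᵢ − βxᵢ)²/(2·2) − β²/(2·2) + const.
Setting the derivative to zero: Σxᵢ(yᵢ − βxᵢ)/2 − β/2 = 0, so β = Σxᵢyᵢ / (Σxᵢ² + σ²/τ²).
Σxᵢyᵢ = 2·7 + 2·6 + 1·2 + 1·5 + 3·10 = 63; Σxᵢ² = 19; σ²/τ² = 1.
β̂_MAP = 63 / (19 + 1) = 63/20 ≈ 3.150.

β̂_MAP = 3.150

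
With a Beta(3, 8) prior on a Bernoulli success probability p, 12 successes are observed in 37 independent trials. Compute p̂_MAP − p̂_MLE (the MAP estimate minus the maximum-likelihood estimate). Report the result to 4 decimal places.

MAP − MLE = -0.0200

Posterior is Beta(15, 33); MAP = (15−1)/(48−2) = 14/46 ≈ 0.30435.
MLE ignores the prior: p̂_MLE = k/n = 12/37 ≈ 0.32432.
Difference = 14/46 − 12/37 = -17/851 ≈ -0.0200.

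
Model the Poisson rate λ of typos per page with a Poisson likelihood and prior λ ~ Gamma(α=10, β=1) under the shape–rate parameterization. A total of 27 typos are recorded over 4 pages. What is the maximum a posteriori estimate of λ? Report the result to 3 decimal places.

Σxᵢ = 27, n = 4.
Posterior ∝ λ^9e^(−1λ) · λ^27e^(−4λ) = λ^36e^(−5λ), i.e. Gamma(shape=37, rate=5).
The mode of a Gamma(a, b) with a ≥ 1 (shape–rate) is (a−1)/b = 36/5 ≈ 7.200.

λ̂_MAP = 7.200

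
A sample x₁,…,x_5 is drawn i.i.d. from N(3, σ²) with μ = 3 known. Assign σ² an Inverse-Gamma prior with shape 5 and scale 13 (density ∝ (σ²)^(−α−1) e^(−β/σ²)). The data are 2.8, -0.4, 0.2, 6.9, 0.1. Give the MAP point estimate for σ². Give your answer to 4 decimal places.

Sum of squared deviations about the known mean: SS = (2.8−3)² + (-0.4−3)² + (0.2−3)² + (6.9−3)² + (0.1−3)² = 43.06.
The Normal likelihood contributes (σ²)^(−n/2) exp(−SS/(2σ²)), so the posterior is Inverse-Gamma(α + n/2, β + SS/2) = Inverse-Gamma(7.5, 34.53).
The mode of Inverse-Gamma(a, b) is b/(a+1) = 34.53/8.5 ≈ 4.0624.

σ̂²_MAP = 4.0624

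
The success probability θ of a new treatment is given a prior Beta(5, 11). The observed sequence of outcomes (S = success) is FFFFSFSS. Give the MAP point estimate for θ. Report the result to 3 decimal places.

θ̂_MAP = 0.318

Prior: Beta(5, 11).
Data: 3 successes in 8 trials (from the sequence). The binomial likelihood contributes θ^3(1−θ)^5, so the posterior is Beta(5+3, 11+5) = Beta(8, 16).
For Beta(a, b) with a, b > 1 the mode is (a−1)/(a+b−2) = 7/22 ≈ 0.318.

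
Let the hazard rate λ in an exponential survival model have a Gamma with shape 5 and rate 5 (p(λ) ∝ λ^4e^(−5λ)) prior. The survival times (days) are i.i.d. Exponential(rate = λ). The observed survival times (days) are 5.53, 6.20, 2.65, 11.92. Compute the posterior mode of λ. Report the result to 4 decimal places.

The Exponential(rate=λ) likelihood is ∝ λ^n e^(−λΣtᵢ). Here n = 4 and Σtᵢ = 5.53 + 6.20 + 2.65 + 11.92 = 26.30.
Posterior ∝ λ^4e^(−5λ) · λ^4e^(−26.30λ) = λ^8e^(−31.30λ), i.e. Gamma(9, 31.30).
Mode = (a−1)/b = 8/31.30 ≈ 0.2556.

λ̂_MAP = 0.2556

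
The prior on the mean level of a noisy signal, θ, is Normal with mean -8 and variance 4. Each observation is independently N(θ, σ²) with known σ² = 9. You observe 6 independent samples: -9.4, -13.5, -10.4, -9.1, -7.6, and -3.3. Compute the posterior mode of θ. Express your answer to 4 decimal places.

θ̂_MAP = -8.6424

n = 6; x̄ = ((-9.4) + (-13.5) + (-10.4) + (-9.1) + (-7.6) + (-3.3))/6 = -53.3/6 = -533/60 ≈ -8.8833.
For a Normal prior and Normal likelihood with known variance, the posterior is Normal; its mode equals its mean, the precision-weighted average.
Prior precision 1/σ₀² = 1/4 = 0.25; data precision n/σ² = 6/9 = 2/3.
θ̂ = (0.25·(-8) + (2/3)·(-533/60)) / (0.25 + 2/3) = (-713/90)/(11/12) = -1426/165 ≈ -8.6424.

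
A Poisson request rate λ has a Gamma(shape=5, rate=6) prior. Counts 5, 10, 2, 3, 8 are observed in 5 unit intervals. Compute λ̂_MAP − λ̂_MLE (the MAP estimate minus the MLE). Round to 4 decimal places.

Σxᵢ = 28. Posterior is Gamma(33, 11); MAP = (33−1)/11 = 32/11 ≈ 2.90909.
MLE = x̄ = 28/5 ≈ 5.60000.
Difference = 32/11 − 28/5 = -148/55 ≈ -2.6909.

MAP − MLE = -2.6909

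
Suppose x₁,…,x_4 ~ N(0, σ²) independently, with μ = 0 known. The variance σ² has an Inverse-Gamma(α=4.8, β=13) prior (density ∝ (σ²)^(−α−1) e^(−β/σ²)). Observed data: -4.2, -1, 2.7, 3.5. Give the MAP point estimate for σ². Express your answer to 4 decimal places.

Sum of squared deviations about the known mean: SS = (-4.2−0)² + (-1−0)² + (2.7−0)² + (3.5−0)² = 38.18.
The Normal likelihood contributes (σ²)^(−n/2) exp(−SS/(2σ²)), so the posterior is Inverse-Gamma(α + n/2, β + SS/2) = Inverse-Gamma(6.8, 32.09).
The mode of Inverse-Gamma(a, b) is b/(a+1) = 32.09/7.8 ≈ 4.1141.

σ̂²_MAP = 4.1141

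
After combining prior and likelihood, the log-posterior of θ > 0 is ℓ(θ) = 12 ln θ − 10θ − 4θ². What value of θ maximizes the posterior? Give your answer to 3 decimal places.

ℓ'(θ) = 12/θ − 10 − 8θ. Setting this to zero and multiplying by θ: 8θ² + 10θ − 12 = 0.
θ = (−10 + √(10² + 4·8·12)) / (2·8) = (−10 + √484) / 16 = (−10 + 22)/16 = 3/4.
ℓ''(θ) = −12/θ² − 8 < 0, confirming a maximum.

θ̂_MAP = 0.750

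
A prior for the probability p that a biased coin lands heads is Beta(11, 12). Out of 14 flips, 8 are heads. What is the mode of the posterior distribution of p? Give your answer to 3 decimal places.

Prior: Beta(11, 12).
Data: 8 successes in 14 trials. The binomial likelihood contributes p^8(1−p)^6, so the posterior is Beta(11+8, 12+6) = Beta(19, 18).
For Beta(a, b) with a, b > 1 the mode is (a−1)/(a+b−2) = 18/35 ≈ 0.514.

p̂_MAP = 0.514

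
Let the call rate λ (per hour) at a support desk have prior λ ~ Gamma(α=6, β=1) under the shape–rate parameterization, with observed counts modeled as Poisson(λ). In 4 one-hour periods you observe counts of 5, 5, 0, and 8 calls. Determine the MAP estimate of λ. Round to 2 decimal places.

Σxᵢ = 5+5+0+8 = 18, with n = 4.
Posterior ∝ λ^5e^(−1λ) · λ^18e^(−4λ) = λ^23e^(−5λ), i.e. Gamma(shape=24, rate=5).
The mode of a Gamma(a, b) with a ≥ 1 (shape–rate) is (a−1)/b = 23/5 ≈ 4.60.

λ̂_MAP = 4.60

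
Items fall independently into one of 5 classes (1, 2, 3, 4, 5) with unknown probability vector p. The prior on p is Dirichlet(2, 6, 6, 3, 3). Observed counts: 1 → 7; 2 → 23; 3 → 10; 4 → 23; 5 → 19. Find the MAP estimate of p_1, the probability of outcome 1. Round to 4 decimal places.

The posterior is Dirichlet(αᵢ + nᵢ) = Dirichlet(9, 29, 16, 26, 22).
For a Dirichlet(a₁,…,a_K) with all aᵢ > 1, the mode has j-th component (aⱼ − 1)/(Σaᵢ − K).
Here Σaᵢ = 102 and K = 5, so p_1 = (9 − 1)/(102 − 5) = 8/97 ≈ 0.0825.

MAP estimate: 0.0825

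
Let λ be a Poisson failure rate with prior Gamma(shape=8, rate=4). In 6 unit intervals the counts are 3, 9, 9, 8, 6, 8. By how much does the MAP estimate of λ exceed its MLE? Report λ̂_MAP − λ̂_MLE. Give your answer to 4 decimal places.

Σxᵢ = 43. Posterior is Gamma(51, 10); MAP = (51−1)/10 = 50/10 ≈ 5.00000.
MLE = x̄ = 43/6 ≈ 7.16667.
Difference = 50/10 − 43/6 = -13/6 ≈ -2.1667.

MAP − MLE = -2.1667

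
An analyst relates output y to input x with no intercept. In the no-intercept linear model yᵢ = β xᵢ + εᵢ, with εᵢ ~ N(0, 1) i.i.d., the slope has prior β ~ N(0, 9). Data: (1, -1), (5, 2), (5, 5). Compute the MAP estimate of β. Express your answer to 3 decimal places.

log p(β | y) = −Σ(yᵢ − βxᵢ)²/(2·1) − β²/(2·9) + const.
Setting the derivative to zero: Σxᵢ(yᵢ − βxᵢ)/1 − β/9 = 0, so β = Σxᵢyᵢ / (Σxᵢ² + σ²/τ²).
Σxᵢyᵢ = 1·(-1) + 5·2 + 5·5 = 34; Σxᵢ² = 51; σ²/τ² = 1/9.
β̂_MAP = 34 / (51 + 1/9) = 34/(460/9) = 153/230 ≈ 0.665.

β̂_MAP = 0.665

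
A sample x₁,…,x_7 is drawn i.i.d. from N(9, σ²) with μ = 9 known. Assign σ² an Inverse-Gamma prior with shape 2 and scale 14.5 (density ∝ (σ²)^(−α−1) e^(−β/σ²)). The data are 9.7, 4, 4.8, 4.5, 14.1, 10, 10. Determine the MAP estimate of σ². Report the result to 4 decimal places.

σ̂²_MAP = 9.2608

Sum of squared deviations about the known mean: SS = (9.7−9)² + (4−9)² + (4.8−9)² + (4.5−9)² + (14.1−9)² + (10−9)² + (10−9)² = 91.39.
The Normal likelihood contributes (σ²)^(−n/2) exp(−SS/(2σ²)), so the posterior is Inverse-Gamma(α + n/2, β + SS/2) = Inverse-Gamma(5.5, 60.195).
The mode of Inverse-Gamma(a, b) is b/(a+1) = 60.195/6.5 ≈ 9.2608.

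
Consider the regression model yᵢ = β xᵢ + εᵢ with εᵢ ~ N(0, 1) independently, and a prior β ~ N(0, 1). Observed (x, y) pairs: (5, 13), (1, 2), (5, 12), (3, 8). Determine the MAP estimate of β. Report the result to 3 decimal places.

β̂_MAP = 2.475

log p(β | y) = −Σ(yᵢ − βxᵢ)²/(2·1) − β²/(2·1) + const.
Setting the derivative to zero: Σxᵢ(yᵢ − βxᵢ)/1 − β/1 = 0, so β = Σxᵢyᵢ / (Σxᵢ² + σ²/τ²).
Σxᵢyᵢ = 5·13 + 1·2 + 5·12 + 3·8 = 151; Σxᵢ² = 60; σ²/τ² = 1.
β̂_MAP = 151 / (60 + 1) = 151/61 ≈ 2.475.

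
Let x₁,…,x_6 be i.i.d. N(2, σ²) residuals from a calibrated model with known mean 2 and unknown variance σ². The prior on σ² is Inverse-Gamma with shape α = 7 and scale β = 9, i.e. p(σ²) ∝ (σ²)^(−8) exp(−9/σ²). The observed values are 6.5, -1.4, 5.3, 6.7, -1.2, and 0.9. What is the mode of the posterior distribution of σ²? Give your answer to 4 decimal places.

σ̂²_MAP = 4.2836

Sum of squared deviations about the known mean: SS = (6.5−2)² + (-1.4−2)² + (5.3−2)² + (6.7−2)² + (-1.2−2)² + (0.9−2)² = 76.24.
The Normal likelihood contributes (σ²)^(−n/2) exp(−SS/(2σ²)), so the posterior is Inverse-Gamma(α + n/2, β + SS/2) = Inverse-Gamma(10, 47.12).
The mode of Inverse-Gamma(a, b) is b/(a+1) = 47.12/11 ≈ 4.2836.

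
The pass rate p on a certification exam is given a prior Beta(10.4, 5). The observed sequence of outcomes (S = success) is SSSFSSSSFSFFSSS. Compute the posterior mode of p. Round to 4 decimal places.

p̂_MAP = 0.7183

Prior: Beta(10.4, 5).
Data: 11 successes in 15 trials (from the sequence). The binomial likelihood contributes p^11(1−p)^4, so the posterior is Beta(10.4+11, 5+4) = Beta(21.4, 9).
For Beta(a, b) with a, b > 1 the mode is (a−1)/(a+b−2) = 20.4/28.4 ≈ 0.7183.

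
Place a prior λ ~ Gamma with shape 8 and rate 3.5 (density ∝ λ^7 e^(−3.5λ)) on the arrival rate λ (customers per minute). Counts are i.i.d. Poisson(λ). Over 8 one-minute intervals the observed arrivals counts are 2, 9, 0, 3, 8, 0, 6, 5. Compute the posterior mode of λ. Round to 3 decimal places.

Σxᵢ = 2+9+0+3+8+0+6+5 = 33, with n = 8.
Posterior ∝ λ^7e^(−3.5λ) · λ^33e^(−8λ) = λ^40e^(−11.5λ), i.e. Gamma(shape=41, rate=11.5).
The mode of a Gamma(a, b) with a ≥ 1 (shape–rate) is (a−1)/b = 40/11.5 ≈ 3.478.

λ̂_MAP = 3.478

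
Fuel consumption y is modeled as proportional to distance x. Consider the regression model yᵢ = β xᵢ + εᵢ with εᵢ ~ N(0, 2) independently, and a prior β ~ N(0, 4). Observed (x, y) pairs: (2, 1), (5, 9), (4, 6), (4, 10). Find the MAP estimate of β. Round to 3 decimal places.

β̂_MAP = 1.805

log p(β | y) = −Σ(yᵢ − βxᵢ)²/(2·2) − β²/(2·4) + const.
Setting the derivative to zero: Σxᵢ(yᵢ − βxᵢ)/2 − β/4 = 0, so β = Σxᵢyᵢ / (Σxᵢ² + σ²/τ²).
Σxᵢyᵢ = 2·1 + 5·9 + 4·6 + 4·10 = 111; Σxᵢ² = 61; σ²/τ² = 0.5.
β̂_MAP = 111 / (61 + 0.5) = 111/61.5 ≈ 1.805.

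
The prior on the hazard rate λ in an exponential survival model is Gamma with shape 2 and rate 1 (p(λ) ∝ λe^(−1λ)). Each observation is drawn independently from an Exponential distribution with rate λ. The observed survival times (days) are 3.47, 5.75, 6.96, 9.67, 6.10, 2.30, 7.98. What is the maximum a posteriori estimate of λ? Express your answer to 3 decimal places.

λ̂_MAP = 0.185

The Exponential(rate=λ) likelihood is ∝ λ^n e^(−λΣtᵢ). Here n = 7 and Σtᵢ = 3.47 + 5.75 + 6.96 + 9.67 + 6.10 + 2.30 + 7.98 = 42.23.
Posterior ∝ λe^(−1λ) · λ^7e^(−42.23λ) = λ^8e^(−43.23λ), i.e. Gamma(9, 43.23).
Mode = (a−1)/b = 8/43.23 ≈ 0.185.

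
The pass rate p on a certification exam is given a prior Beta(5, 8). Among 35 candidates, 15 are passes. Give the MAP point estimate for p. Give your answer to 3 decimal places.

Prior: Beta(5, 8).
Data: 15 successes in 35 trials. The binomial likelihood contributes p^15(1−p)^20, so the posterior is Beta(5+15, 8+20) = Beta(20, 28).
For Beta(a, b) with a, b > 1 the mode is (a−1)/(a+b−2) = 19/46 ≈ 0.413.

p̂_MAP = 0.413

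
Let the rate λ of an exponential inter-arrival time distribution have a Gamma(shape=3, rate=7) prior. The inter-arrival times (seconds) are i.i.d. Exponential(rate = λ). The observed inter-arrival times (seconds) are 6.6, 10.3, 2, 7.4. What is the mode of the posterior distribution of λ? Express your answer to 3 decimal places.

The Exponential(rate=λ) likelihood is ∝ λ^n e^(−λΣtᵢ). Here n = 4 and Σtᵢ = 6.6 + 10.3 + 2 + 7.4 = 26.3.
Posterior ∝ λ^2e^(−7λ) · λ^4e^(−26.3λ) = λ^6e^(−33.3λ), i.e. Gamma(7, 33.3).
Mode = (a−1)/b = 6/33.3 ≈ 0.180.

λ̂_MAP = 0.180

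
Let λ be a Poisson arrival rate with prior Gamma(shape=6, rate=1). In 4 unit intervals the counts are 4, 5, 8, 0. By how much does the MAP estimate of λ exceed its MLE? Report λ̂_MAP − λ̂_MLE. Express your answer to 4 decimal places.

Σxᵢ = 17. Posterior is Gamma(23, 5); MAP = (23−1)/5 = 22/5 ≈ 4.40000.
MLE = x̄ = 17/4 ≈ 4.25000.
Difference = 22/5 − 17/4 = 3/20 ≈ 0.1500.

MAP − MLE = 0.1500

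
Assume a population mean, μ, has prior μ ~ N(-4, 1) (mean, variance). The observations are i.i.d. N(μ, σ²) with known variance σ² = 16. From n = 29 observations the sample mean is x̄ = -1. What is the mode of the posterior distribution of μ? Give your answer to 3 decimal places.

n = 29, x̄ = -1.
For a Normal prior and Normal likelihood with known variance, the posterior is Normal; its mode equals its mean, the precision-weighted average.
Prior precision 1/σ₀² = 1/1 = 1; data precision n/σ² = 29/16 = 1.8125.
μ̂ = (1·(-4) + 1.8125·(-1)) / (1 + 1.8125) = (-5.8125)/2.8125 = -31/15 ≈ -2.067.

μ̂_MAP = -2.067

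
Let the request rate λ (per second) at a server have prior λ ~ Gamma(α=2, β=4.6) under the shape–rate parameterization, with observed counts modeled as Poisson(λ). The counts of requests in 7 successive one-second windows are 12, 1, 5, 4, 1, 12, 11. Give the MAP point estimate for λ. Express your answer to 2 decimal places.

Σxᵢ = 12+1+5+4+1+12+11 = 46, with n = 7.
Posterior ∝ λe^(−4.6λ) · λ^46e^(−7λ) = λ^47e^(−11.6λ), i.e. Gamma(shape=48, rate=11.6).
The mode of a Gamma(a, b) with a ≥ 1 (shape–rate) is (a−1)/b = 47/11.6 ≈ 4.05.

λ̂_MAP = 4.05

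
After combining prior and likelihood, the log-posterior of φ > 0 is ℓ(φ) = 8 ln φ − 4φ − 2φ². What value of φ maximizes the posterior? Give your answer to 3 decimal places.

φ̂_MAP = 1.000

ℓ'(φ) = 8/φ − 4 − 4φ. Setting this to zero and multiplying by φ: 4φ² + 4φ − 8 = 0.
φ = (−4 + √(4² + 4·4·8)) / (2·4) = (−4 + √144) / 8 = (−4 + 12)/8 = 1.
ℓ''(φ) = −8/φ² − 4 < 0, confirming a maximum.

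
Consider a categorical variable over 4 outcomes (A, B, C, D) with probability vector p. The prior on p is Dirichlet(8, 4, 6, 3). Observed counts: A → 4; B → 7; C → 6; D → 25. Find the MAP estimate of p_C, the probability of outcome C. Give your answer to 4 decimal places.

MAP estimate of p_C = 0.1864

The posterior is Dirichlet(αᵢ + nᵢ) = Dirichlet(12, 11, 12, 28).
For a Dirichlet(a₁,…,a_K) with all aᵢ > 1, the mode has j-th component (aⱼ − 1)/(Σaᵢ − K).
Here Σaᵢ = 63 and K = 4, so p_C = (12 − 1)/(63 − 4) = 11/59 ≈ 0.1864.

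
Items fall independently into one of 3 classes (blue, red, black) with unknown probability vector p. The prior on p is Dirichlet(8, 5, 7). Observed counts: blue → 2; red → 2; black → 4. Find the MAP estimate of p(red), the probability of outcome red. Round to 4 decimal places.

The posterior is Dirichlet(αᵢ + nᵢ) = Dirichlet(10, 7, 11).
For a Dirichlet(a₁,…,a_K) with all aᵢ > 1, the mode has j-th component (aⱼ − 1)/(Σaᵢ − K).
Here Σaᵢ = 28 and K = 3, so p(red) = (7 − 1)/(28 − 3) = 6/25 ≈ 0.2400.

MAP estimate of p(red) = 0.2400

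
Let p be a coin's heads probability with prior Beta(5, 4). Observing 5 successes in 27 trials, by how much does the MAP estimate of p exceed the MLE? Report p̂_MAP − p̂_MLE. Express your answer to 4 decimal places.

MAP − MLE = 0.0795

Posterior is Beta(10, 26); MAP = (10−1)/(36−2) = 9/34 ≈ 0.26471.
MLE ignores the prior: p̂_MLE = k/n = 5/27 ≈ 0.18519.
Difference = 9/34 − 5/27 = 73/918 ≈ 0.0795.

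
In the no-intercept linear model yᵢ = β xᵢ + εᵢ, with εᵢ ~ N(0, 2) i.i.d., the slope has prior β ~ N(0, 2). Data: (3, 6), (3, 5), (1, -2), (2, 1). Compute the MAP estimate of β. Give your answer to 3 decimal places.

β̂_MAP = 1.375

log p(β | y) = −Σ(yᵢ − βxᵢ)²/(2·2) − β²/(2·2) + const.
Setting the derivative to zero: Σxᵢ(yᵢ − βxᵢ)/2 − β/2 = 0, so β = Σxᵢyᵢ / (Σxᵢ² + σ²/τ²).
Σxᵢyᵢ = 3·6 + 3·5 + 1·(-2) + 2·1 = 33; Σxᵢ² = 23; σ²/τ² = 1.
β̂_MAP = 33 / (23 + 1) = 33/24 ≈ 1.375.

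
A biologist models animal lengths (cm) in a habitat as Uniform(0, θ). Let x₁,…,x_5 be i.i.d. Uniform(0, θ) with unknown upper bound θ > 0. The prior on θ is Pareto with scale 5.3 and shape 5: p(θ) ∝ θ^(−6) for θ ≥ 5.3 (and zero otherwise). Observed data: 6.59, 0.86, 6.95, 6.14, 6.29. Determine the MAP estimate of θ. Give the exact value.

θ̂_MAP = 6.95

The Uniform(0, θ) likelihood is θ^(−n) for θ ≥ max(xᵢ), zero otherwise. Here max(xᵢ) = 6.95.
Posterior ∝ θ^(−6) · θ^(−5) = θ^(−11) on θ ≥ max(5.3, 6.95) = 6.95.
This density is strictly decreasing in θ, so the posterior mode lies at the lower boundary of the support.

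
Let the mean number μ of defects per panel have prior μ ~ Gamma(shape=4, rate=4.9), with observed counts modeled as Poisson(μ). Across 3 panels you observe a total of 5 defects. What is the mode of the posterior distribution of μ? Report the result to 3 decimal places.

μ̂_MAP = 1.013

Σxᵢ = 5, n = 3.
Posterior ∝ μ^3e^(−4.9μ) · μ^5e^(−3μ) = μ^8e^(−7.9μ), i.e. Gamma(shape=9, rate=7.9).
The mode of a Gamma(a, b) with a ≥ 1 (shape–rate) is (a−1)/b = 8/7.9 ≈ 1.013.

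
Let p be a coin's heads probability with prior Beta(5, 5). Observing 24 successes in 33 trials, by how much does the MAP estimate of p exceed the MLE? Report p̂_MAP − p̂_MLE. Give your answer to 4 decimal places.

MAP − MLE = -0.0443

Posterior is Beta(29, 14); MAP = (29−1)/(43−2) = 28/41 ≈ 0.68293.
MLE ignores the prior: p̂_MLE = k/n = 24/33 ≈ 0.72727.
Difference = 28/41 − 24/33 = -20/451 ≈ -0.0443.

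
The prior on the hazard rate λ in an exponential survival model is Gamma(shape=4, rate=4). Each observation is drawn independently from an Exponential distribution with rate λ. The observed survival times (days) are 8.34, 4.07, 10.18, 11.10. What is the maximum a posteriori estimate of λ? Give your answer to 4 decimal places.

The Exponential(rate=λ) likelihood is ∝ λ^n e^(−λΣtᵢ). Here n = 4 and Σtᵢ = 8.34 + 4.07 + 10.18 + 11.10 = 33.69.
Posterior ∝ λ^3e^(−4λ) · λ^4e^(−33.69λ) = λ^7e^(−37.69λ), i.e. Gamma(8, 37.69).
Mode = (a−1)/b = 7/37.69 ≈ 0.1857.

λ̂_MAP = 0.1857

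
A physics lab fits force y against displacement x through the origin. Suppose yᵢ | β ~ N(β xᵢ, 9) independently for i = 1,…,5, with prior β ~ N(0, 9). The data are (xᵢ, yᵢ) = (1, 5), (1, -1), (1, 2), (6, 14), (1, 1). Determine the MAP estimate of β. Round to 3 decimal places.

β̂_MAP = 2.220

log p(β | y) = −Σ(yᵢ − βxᵢ)²/(2·9) − β²/(2·9) + const.
Setting the derivative to zero: Σxᵢ(yᵢ − βxᵢ)/9 − β/9 = 0, so β = Σxᵢyᵢ / (Σxᵢ² + σ²/τ²).
Σxᵢyᵢ = 1·5 + 1·(-1) + 1·2 + 6·14 + 1·1 = 91; Σxᵢ² = 40; σ²/τ² = 1.
β̂_MAP = 91 / (40 + 1) = 91/41 ≈ 2.220.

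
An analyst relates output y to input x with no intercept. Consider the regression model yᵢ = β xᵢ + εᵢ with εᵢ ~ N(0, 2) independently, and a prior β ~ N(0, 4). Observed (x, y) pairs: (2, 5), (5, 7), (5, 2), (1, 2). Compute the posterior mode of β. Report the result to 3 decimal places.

β̂_MAP = 1.027

log p(β | y) = −Σ(yᵢ − βxᵢ)²/(2·2) − β²/(2·4) + const.
Setting the derivative to zero: Σxᵢ(yᵢ − βxᵢ)/2 − β/4 = 0, so β = Σxᵢyᵢ / (Σxᵢ² + σ²/τ²).
Σxᵢyᵢ = 2·5 + 5·7 + 5·2 + 1·2 = 57; Σxᵢ² = 55; σ²/τ² = 0.5.
β̂_MAP = 57 / (55 + 0.5) = 57/55.5 ≈ 1.027.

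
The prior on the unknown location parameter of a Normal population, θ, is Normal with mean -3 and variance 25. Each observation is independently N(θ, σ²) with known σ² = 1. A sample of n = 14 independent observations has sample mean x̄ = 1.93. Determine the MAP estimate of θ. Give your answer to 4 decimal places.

n = 14, x̄ = 1.93.
For a Normal prior and Normal likelihood with known variance, the posterior is Normal; its mode equals its mean, the precision-weighted average.
Prior precision 1/σ₀² = 1/25 = 0.04; data precision n/σ² = 14/1 = 14.
θ̂ = (0.04·(-3) + 14·1.93) / (0.04 + 14) = 26.9/14.04 = 1345/702 ≈ 1.9160.

θ̂_MAP = 1.9160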